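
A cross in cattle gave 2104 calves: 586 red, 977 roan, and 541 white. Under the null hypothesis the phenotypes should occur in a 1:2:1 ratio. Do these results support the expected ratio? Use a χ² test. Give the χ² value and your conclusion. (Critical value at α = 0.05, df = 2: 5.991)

12.619; not consistent

Expected counts for N = 2104 under a 1:2:1 ratio (total parts = 4):
  red: 2104 × 1/4 = 526
  roan: 2104 × 2/4 = 1052
  white: 2104 × 1/4 = 526
χ² = Σ (O − E)² / E
  red: (586 − 526)² / 526 = 6.8441
  roan: (977 − 1052)² / 1052 = 5.3470
  white: (541 − 526)² / 526 = 0.4278
χ² = 6.8441 + 5.3470 + 0.4278 = 12.6189 ≈ 12.619
Degrees of freedom = 3 − 1 = 2; critical value at α = 0.05 is 5.991.
Since 12.619 > 5.991, we reject the null hypothesis — the data do not fit the 1:2:1 ratio.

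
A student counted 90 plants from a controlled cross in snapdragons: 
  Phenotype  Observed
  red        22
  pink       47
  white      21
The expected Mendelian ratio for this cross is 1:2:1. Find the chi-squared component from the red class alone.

The 1:2:1 ratio has 4 parts, so with N = 90 the expected counts are:
  red: 90 × 1/4 = 22.5
  pink: 90 × 2/4 = 45
  white: 90 × 1/4 = 22.5
Contribution of red: (22 − 22.5)² / 22.5 = 0.0111

0.011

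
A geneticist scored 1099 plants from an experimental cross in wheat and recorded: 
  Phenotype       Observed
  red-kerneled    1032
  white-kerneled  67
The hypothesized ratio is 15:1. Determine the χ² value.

Under the 15:1 hypothesis (Σ ratio = 16, N = 1099):
  red-kerneled: 1099 × 15/16 = 1030.3125
  white-kerneled: 1099 × 1/16 = 68.6875
χ² = Σ (O − E)² / E
  red-kerneled: (1032 − 1030.3125)² / 1030.3125 = 0.0028
  white-kerneled: (67 − 68.6875)² / 68.6875 = 0.0415
χ² = 0.0028 + 0.0415 = 0.0443 ≈ 0.044

0.044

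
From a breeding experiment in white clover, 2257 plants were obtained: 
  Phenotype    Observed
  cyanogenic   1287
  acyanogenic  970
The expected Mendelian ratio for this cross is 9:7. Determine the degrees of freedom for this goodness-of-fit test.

A goodness-of-fit test with 2 phenotype classes has df = 2 − 1 = 1.

1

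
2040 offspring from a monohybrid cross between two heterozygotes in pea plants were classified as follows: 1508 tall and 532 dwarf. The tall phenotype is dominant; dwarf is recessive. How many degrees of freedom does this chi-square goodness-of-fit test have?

For a monohybrid cross between heterozygotes with complete dominance, the expected phenotypic ratio is 3:1.
A goodness-of-fit test with 2 phenotype classes has df = 2 − 1 = 1.

1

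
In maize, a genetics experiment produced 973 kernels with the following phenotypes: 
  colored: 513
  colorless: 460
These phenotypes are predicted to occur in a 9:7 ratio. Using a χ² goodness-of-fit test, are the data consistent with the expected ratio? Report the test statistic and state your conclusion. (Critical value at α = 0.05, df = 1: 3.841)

4.917; not consistent

Total ratio parts = 16. Expected numbers out of 973:
  colored: 973 × 9/16 = 547.3125
  colorless: 973 × 7/16 = 425.6875
χ² = Σ (O − E)² / E
  colored: (513 − 547.3125)² / 547.3125 = 2.1511
  colorless: (460 − 425.6875)² / 425.6875 = 2.7658
χ² = 2.1511 + 2.7658 = 4.9169 ≈ 4.917
Degrees of freedom = 2 − 1 = 1; critical value at α = 0.05 is 3.841.
Since 4.917 > 3.841, we reject the null hypothesis — the data do not fit the 9:7 ratio.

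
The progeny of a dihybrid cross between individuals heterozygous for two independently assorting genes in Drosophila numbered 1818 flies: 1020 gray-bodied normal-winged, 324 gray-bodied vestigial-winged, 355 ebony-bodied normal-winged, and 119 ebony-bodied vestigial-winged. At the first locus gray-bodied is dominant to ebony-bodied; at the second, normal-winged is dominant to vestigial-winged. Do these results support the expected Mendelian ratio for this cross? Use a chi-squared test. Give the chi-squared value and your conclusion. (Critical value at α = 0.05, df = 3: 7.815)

1.682; consistent

A dihybrid F₂ with independent assortment and complete dominance at both loci gives a 9:3:3:1 phenotypic ratio.
Under the 9:3:3:1 hypothesis (Σ ratio = 16, N = 1818):
  gray-bodied normal-winged: 1818 × 9/16 = 1022.625
  gray-bodied vestigial-winged: 1818 × 3/16 = 340.875
  ebony-bodied normal-winged: 1818 × 3/16 = 340.875
  ebony-bodied vestigial-winged: 1818 × 1/16 = 113.625
χ² = Σ (O − E)² / E
  gray-bodied normal-winged: (1020 − 1022.625)² / 1022.625 = 0.0067
  gray-bodied vestigial-winged: (324 − 340.875)² / 340.875 = 0.8354
  ebony-bodied normal-winged: (355 − 340.875)² / 340.875 = 0.5853
  ebony-bodied vestigial-winged: (119 − 113.625)² / 113.625 = 0.2543
χ² = 0.0067 + 0.8354 + 0.5853 + 0.2543 = 1.6817 ≈ 1.682
Degrees of freedom = 4 − 1 = 3; critical value at α = 0.05 is 7.815.
Since 1.682 < 7.815, we fail to reject the null hypothesis — the data are consistent with the 9:3:3:1 ratio.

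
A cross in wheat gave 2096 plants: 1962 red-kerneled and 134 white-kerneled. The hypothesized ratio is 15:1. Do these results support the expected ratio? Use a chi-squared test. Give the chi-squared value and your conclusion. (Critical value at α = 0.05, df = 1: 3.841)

Total ratio parts = 16. Expected numbers out of 2096:
  red-kerneled: 2096 × 15/16 = 1965
  white-kerneled: 2096 × 1/16 = 131
χ² = Σ (O − E)² / E
  red-kerneled: (1962 − 1965)² / 1965 = 0.0046
  white-kerneled: (134 − 131)² / 131 = 0.0687
χ² = 0.0046 + 0.0687 = 0.0733 ≈ 0.073
Degrees of freedom = 2 − 1 = 1; critical value at α = 0.05 is 3.841.
Since 0.073 < 3.841, we fail to reject the null hypothesis — the data are consistent with the 15:1 ratio.

0.073; consistent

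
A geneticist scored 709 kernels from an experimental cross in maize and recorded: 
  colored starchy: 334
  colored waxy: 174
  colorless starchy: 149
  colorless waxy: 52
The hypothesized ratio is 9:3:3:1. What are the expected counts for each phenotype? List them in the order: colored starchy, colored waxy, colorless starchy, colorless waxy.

Expected counts for N = 709 under a 9:3:3:1 ratio (total parts = 16):
  colored starchy: 709 × 9/16 = 398.8125
  colored waxy: 709 × 3/16 = 132.9375
  colorless starchy: 709 × 3/16 = 132.9375
  colorless waxy: 709 × 1/16 = 44.3125

398.8125, 132.9375, 132.9375, 44.3125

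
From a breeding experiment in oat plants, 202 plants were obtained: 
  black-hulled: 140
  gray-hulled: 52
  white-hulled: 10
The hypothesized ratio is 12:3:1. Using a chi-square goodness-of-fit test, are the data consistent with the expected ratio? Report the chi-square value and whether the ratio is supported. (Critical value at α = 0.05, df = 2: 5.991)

The 12:3:1 ratio has 16 parts, so with N = 202 the expected counts are:
  black-hulled: 202 × 12/16 = 151.5
  gray-hulled: 202 × 3/16 = 37.875
  white-hulled: 202 × 1/16 = 12.625
χ² = Σ (O − E)² / E
  black-hulled: (140 − 151.5)² / 151.5 = 0.8729
  gray-hulled: (52 − 37.875)² / 37.875 = 5.2677
  white-hulled: (10 − 12.625)² / 12.625 = 0.5458
χ² = 0.8729 + 5.2677 + 0.5458 = 6.6864 ≈ 6.686
Degrees of freedom = 3 − 1 = 2; critical value at α = 0.05 is 5.991.
Since 6.686 > 5.991, we reject the null hypothesis — the data do not fit the 12:3:1 ratio.

6.686; not consistent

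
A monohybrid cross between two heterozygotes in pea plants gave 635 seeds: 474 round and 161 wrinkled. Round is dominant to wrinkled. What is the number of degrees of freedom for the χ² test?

1

For a monohybrid cross between heterozygotes with complete dominance, the expected phenotypic ratio is 3:1.
A goodness-of-fit test with 2 phenotype classes has df = 2 − 1 = 1.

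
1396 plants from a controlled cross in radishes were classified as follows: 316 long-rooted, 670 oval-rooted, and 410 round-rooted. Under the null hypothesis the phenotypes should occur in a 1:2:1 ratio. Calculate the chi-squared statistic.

Total ratio parts = 4. Expected numbers out of 1396:
  long-rooted: 1396 × 1/4 = 349
  oval-rooted: 1396 × 2/4 = 698
  round-rooted: 1396 × 1/4 = 349
χ² = Σ (O − E)² / E
  long-rooted: (316 − 349)² / 349 = 3.1203
  oval-rooted: (670 − 698)² / 698 = 1.1232
  round-rooted: (410 − 349)² / 349 = 10.6619
χ² = 3.1203 + 1.1232 + 10.6619 = 14.9054 ≈ 14.905

14.905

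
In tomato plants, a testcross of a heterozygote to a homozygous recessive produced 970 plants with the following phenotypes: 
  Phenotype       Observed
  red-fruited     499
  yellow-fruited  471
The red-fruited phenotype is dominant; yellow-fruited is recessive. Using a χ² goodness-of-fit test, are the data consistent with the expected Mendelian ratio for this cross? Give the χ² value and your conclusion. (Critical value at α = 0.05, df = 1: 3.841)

0.808; consistent

A testcross of a heterozygote (Aa × aa) gives a 1:1 phenotypic ratio.
The 1:1 ratio has 2 parts, so with N = 970 the expected counts are:
  red-fruited: 970 × 1/2 = 485
  yellow-fruited: 970 × 1/2 = 485
χ² = Σ (O − E)² / E
  red-fruited: (499 − 485)² / 485 = 0.4041
  yellow-fruited: (471 − 485)² / 485 = 0.4041
χ² = 0.4041 + 0.4041 = 0.8082 ≈ 0.808
Degrees of freedom = 2 − 1 = 1; critical value at α = 0.05 is 3.841.
Since 0.808 < 3.841, we fail to reject the null hypothesis — the data are consistent with the 1:1 ratio.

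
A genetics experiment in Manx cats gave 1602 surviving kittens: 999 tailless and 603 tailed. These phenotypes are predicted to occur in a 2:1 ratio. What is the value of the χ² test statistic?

The 2:1 ratio has 3 parts, so with N = 1602 the expected counts are:
  tailless: 1602 × 2/3 = 1068
  tailed: 1602 × 1/3 = 534
χ² = Σ (O − E)² / E
  tailless: (999 − 1068)² / 1068 = 4.4579
  tailed: (603 − 534)² / 534 = 8.9157
χ² = 4.4579 + 8.9157 = 13.3736 ≈ 13.374

13.374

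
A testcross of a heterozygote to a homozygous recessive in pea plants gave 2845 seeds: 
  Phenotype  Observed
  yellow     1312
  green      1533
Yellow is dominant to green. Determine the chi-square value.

17.167

A testcross of a heterozygote (Aa × aa) gives a 1:1 phenotypic ratio.
Total ratio parts = 2. Expected numbers out of 2845:
  yellow: 2845 × 1/2 = 1422.5
  green: 2845 × 1/2 = 1422.5
χ² = Σ (O − E)² / E
  yellow: (1312 − 1422.5)² / 1422.5 = 8.5837
  green: (1533 − 1422.5)² / 1422.5 = 8.5837
χ² = 8.5837 + 8.5837 = 17.1674 ≈ 17.167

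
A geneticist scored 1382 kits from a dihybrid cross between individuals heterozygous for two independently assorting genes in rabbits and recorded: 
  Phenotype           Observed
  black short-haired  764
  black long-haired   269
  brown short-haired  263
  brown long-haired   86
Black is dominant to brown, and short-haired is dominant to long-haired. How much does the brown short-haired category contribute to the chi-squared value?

0.058

A dihybrid F₂ with independent assortment and complete dominance at both loci gives a 9:3:3:1 phenotypic ratio.
Total ratio parts = 16. Expected numbers out of 1382:
  black short-haired: 1382 × 9/16 = 777.375
  black long-haired: 1382 × 3/16 = 259.125
  brown short-haired: 1382 × 3/16 = 259.125
  brown long-haired: 1382 × 1/16 = 86.375
Contribution of brown short-haired: (263 − 259.125)² / 259.125 = 0.0579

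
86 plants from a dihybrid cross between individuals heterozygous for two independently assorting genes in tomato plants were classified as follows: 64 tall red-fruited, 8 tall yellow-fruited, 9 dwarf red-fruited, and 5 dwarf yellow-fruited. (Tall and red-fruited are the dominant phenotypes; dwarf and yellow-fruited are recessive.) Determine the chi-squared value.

A dihybrid F₂ with independent assortment and complete dominance at both loci gives a 9:3:3:1 phenotypic ratio.
Total ratio parts = 16. Expected numbers out of 86:
  tall red-fruited: 86 × 9/16 = 48.375
  tall yellow-fruited: 86 × 3/16 = 16.125
  dwarf red-fruited: 86 × 3/16 = 16.125
  dwarf yellow-fruited: 86 × 1/16 = 5.375
χ² = Σ (O − E)² / E
  tall red-fruited: (64 − 48.375)² / 48.375 = 5.0468
  tall yellow-fruited: (8 − 16.125)² / 16.125 = 4.0940
  dwarf red-fruited: (9 − 16.125)² / 16.125 = 3.1483
  dwarf yellow-fruited: (5 − 5.375)² / 5.375 = 0.0262
χ² = 5.0468 + 4.0940 + 3.1483 + 0.0262 = 12.3153 ≈ 12.315

12.315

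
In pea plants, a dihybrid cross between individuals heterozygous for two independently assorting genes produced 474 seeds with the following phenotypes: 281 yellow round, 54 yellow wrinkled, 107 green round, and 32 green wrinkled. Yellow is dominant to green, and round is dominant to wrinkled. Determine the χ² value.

A dihybrid F₂ with independent assortment and complete dominance at both loci gives a 9:3:3:1 phenotypic ratio.
Total ratio parts = 16. Expected numbers out of 474:
  yellow round: 474 × 9/16 = 266.625
  yellow wrinkled: 474 × 3/16 = 88.875
  green round: 474 × 3/16 = 88.875
  green wrinkled: 474 × 1/16 = 29.625
χ² = Σ (O − E)² / E
  yellow round: (281 − 266.625)² / 266.625 = 0.7750
  yellow wrinkled: (54 − 88.875)² / 88.875 = 13.6851
  green round: (107 − 88.875)² / 88.875 = 3.6964
  green wrinkled: (32 − 29.625)² / 29.625 = 0.1904
χ² = 0.7750 + 13.6851 + 3.6964 + 0.1904 = 18.3469 ≈ 18.347

18.347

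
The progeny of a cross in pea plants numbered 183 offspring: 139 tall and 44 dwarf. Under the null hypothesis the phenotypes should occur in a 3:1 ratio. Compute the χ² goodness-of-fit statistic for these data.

0.089

Under the 3:1 hypothesis (Σ ratio = 4, N = 183):
  tall: 183 × 3/4 = 137.25
  dwarf: 183 × 1/4 = 45.75
χ² = Σ (O − E)² / E
  tall: (139 − 137.25)² / 137.25 = 0.0223
  dwarf: (44 − 45.75)² / 45.75 = 0.0669
χ² = 0.0223 + 0.0669 = 0.0892 ≈ 0.089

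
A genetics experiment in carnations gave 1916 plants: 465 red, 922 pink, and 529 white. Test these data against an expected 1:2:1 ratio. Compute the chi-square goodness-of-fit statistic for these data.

6.981

The 1:2:1 ratio has 4 parts, so with N = 1916 the expected counts are:
  red: 1916 × 1/4 = 479
  pink: 1916 × 2/4 = 958
  white: 1916 × 1/4 = 479
χ² = Σ (O − E)² / E
  red: (465 − 479)² / 479 = 0.4092
  pink: (922 − 958)² / 958 = 1.3528
  white: (529 − 479)² / 479 = 5.2192
χ² = 0.4092 + 1.3528 + 5.2192 = 6.9812 ≈ 6.981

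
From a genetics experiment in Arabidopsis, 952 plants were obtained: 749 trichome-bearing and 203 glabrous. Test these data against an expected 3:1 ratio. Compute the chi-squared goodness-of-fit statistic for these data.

Expected counts for N = 952 under a 3:1 ratio (total parts = 4):
  trichome-bearing: 952 × 3/4 = 714
  glabrous: 952 × 1/4 = 238
χ² = Σ (O − E)² / E
  trichome-bearing: (749 − 714)² / 714 = 1.7157
  glabrous: (203 − 238)² / 238 = 5.1471
χ² = 1.7157 + 5.1471 = 6.8628 ≈ 6.863

6.863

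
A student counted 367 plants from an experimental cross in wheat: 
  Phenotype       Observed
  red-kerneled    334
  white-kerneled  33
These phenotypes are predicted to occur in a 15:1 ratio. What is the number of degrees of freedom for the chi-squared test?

A goodness-of-fit test with 2 phenotype classes has df = 2 − 1 = 1.

1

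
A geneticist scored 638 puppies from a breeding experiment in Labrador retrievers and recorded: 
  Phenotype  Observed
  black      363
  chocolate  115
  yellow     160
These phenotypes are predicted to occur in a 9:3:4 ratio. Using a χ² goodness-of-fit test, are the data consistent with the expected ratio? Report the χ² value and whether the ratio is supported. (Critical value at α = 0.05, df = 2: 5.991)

0.228; consistent

Under the 9:3:4 hypothesis (Σ ratio = 16, N = 638):
  black: 638 × 9/16 = 358.875
  chocolate: 638 × 3/16 = 119.625
  yellow: 638 × 4/16 = 159.5
χ² = Σ (O − E)² / E
  black: (363 − 358.875)² / 358.875 = 0.0474
  chocolate: (115 − 119.625)² / 119.625 = 0.1788
  yellow: (160 − 159.5)² / 159.5 = 0.0016
χ² = 0.0474 + 0.1788 + 0.0016 = 0.2278 ≈ 0.228
Degrees of freedom = 3 − 1 = 2; critical value at α = 0.05 is 5.991.
Since 0.228 < 5.991, we fail to reject the null hypothesis — the data are consistent with the 9:3:4 ratio.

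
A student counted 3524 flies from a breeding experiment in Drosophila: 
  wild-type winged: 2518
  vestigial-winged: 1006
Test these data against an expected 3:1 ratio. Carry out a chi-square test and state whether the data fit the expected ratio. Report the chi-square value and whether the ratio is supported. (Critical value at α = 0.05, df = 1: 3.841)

23.647; not consistent

The 3:1 ratio has 4 parts, so with N = 3524 the expected counts are:
  wild-type winged: 3524 × 3/4 = 2643
  vestigial-winged: 3524 × 1/4 = 881
χ² = Σ (O − E)² / E
  wild-type winged: (2518 − 2643)² / 2643 = 5.9118
  vestigial-winged: (1006 − 881)² / 881 = 17.7355
χ² = 5.9118 + 17.7355 = 23.6473 ≈ 23.647
Degrees of freedom = 2 − 1 = 1; critical value at α = 0.05 is 3.841.
Since 23.647 > 3.841, we reject the null hypothesis — the data do not fit the 3:1 ratio.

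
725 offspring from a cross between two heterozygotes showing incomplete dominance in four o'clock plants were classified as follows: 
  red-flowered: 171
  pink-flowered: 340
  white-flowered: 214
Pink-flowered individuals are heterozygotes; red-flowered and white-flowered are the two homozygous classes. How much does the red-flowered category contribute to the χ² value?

0.580

With incomplete dominance, a heterozygote × heterozygote cross gives a 1:2:1 phenotypic ratio.
The 1:2:1 ratio has 4 parts, so with N = 725 the expected counts are:
  red-flowered: 725 × 1/4 = 181.25
  pink-flowered: 725 × 2/4 = 362.5
  white-flowered: 725 × 1/4 = 181.25
Contribution of red-flowered: (171 − 181.25)² / 181.25 = 0.5797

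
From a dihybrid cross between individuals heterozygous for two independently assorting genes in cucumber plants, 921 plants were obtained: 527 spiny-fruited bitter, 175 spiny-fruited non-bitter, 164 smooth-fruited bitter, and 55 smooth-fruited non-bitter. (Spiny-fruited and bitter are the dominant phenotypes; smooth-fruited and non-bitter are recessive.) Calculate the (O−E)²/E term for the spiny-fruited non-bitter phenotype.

A dihybrid F₂ with independent assortment and complete dominance at both loci gives a 9:3:3:1 phenotypic ratio.
Expected counts for N = 921 under a 9:3:3:1 ratio (total parts = 16):
  spiny-fruited bitter: 921 × 9/16 = 518.0625
  spiny-fruited non-bitter: 921 × 3/16 = 172.6875
  smooth-fruited bitter: 921 × 3/16 = 172.6875
  smooth-fruited non-bitter: 921 × 1/16 = 57.5625
Contribution of spiny-fruited non-bitter: (175 − 172.6875)² / 172.6875 = 0.0310

0.031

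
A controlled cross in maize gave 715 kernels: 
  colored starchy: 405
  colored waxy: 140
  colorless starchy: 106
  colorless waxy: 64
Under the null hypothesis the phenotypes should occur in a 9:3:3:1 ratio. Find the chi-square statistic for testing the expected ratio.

14.503

Total ratio parts = 16. Expected numbers out of 715:
  colored starchy: 715 × 9/16 = 402.1875
  colored waxy: 715 × 3/16 = 134.0625
  colorless starchy: 715 × 3/16 = 134.0625
  colorless waxy: 715 × 1/16 = 44.6875
χ² = Σ (O − E)² / E
  colored starchy: (405 − 402.1875)² / 402.1875 = 0.0197
  colored waxy: (140 − 134.0625)² / 134.0625 = 0.2630
  colorless starchy: (106 − 134.0625)² / 134.0625 = 5.8742
  colorless waxy: (64 − 44.6875)² / 44.6875 = 8.3462
χ² = 0.0197 + 0.2630 + 5.8742 + 8.3462 = 14.5031 ≈ 14.503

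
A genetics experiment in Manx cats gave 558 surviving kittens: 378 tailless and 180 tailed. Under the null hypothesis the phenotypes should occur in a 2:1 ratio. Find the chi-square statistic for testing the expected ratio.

0.290

Expected counts for N = 558 under a 2:1 ratio (total parts = 3):
  tailless: 558 × 2/3 = 372
  tailed: 558 × 1/3 = 186
χ² = Σ (O − E)² / E
  tailless: (378 − 372)² / 372 = 0.0968
  tailed: (180 − 186)² / 186 = 0.1935
χ² = 0.0968 + 0.1935 = 0.2903 ≈ 0.290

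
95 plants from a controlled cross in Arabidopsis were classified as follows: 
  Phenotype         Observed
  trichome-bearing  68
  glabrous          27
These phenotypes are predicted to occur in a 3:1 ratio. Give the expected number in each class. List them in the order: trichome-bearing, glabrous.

71.25, 23.75

Under the 3:1 hypothesis (Σ ratio = 4, N = 95):
  trichome-bearing: 95 × 3/4 = 71.25
  glabrous: 95 × 1/4 = 23.75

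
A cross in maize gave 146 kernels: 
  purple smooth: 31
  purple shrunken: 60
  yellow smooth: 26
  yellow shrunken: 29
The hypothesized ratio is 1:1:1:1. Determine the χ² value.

20.521

The 1:1:1:1 ratio has 4 parts, so with N = 146 the expected counts are:
  purple smooth: 146 × 1/4 = 36.5
  purple shrunken: 146 × 1/4 = 36.5
  yellow smooth: 146 × 1/4 = 36.5
  yellow shrunken: 146 × 1/4 = 36.5
χ² = Σ (O − E)² / E
  purple smooth: (31 − 36.5)² / 36.5 = 0.8288
  purple shrunken: (60 − 36.5)² / 36.5 = 15.1301
  yellow smooth: (26 − 36.5)² / 36.5 = 3.0205
  yellow shrunken: (29 − 36.5)² / 36.5 = 1.5411
χ² = 0.8288 + 15.1301 + 3.0205 + 1.5411 = 20.5205 ≈ 20.521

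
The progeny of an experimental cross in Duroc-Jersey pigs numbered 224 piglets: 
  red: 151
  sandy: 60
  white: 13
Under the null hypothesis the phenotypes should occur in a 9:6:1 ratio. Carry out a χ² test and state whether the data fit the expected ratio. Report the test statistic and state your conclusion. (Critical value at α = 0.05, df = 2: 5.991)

11.889; not consistent

The 9:6:1 ratio has 16 parts, so with N = 224 the expected counts are:
  red: 224 × 9/16 = 126
  sandy: 224 × 6/16 = 84
  white: 224 × 1/16 = 14
χ² = Σ (O − E)² / E
  red: (151 − 126)² / 126 = 4.9603
  sandy: (60 − 84)² / 84 = 6.8571
  white: (13 − 14)² / 14 = 0.0714
χ² = 4.9603 + 6.8571 + 0.0714 = 11.8888 ≈ 11.889
Degrees of freedom = 3 − 1 = 2; critical value at α = 0.05 is 5.991.
Since 11.889 > 5.991, we reject the null hypothesis — the data do not fit the 9:6:1 ratio.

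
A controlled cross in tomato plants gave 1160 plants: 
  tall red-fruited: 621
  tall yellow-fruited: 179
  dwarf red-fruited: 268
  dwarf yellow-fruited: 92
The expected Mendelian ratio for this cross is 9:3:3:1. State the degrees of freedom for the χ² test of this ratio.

A goodness-of-fit test with 4 phenotype classes has df = 4 − 1 = 3.

3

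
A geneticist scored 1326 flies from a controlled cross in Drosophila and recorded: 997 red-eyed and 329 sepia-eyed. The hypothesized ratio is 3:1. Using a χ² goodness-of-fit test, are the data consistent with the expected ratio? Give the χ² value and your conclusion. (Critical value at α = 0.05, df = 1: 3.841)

0.025; consistent

Expected counts for N = 1326 under a 3:1 ratio (total parts = 4):
  red-eyed: 1326 × 3/4 = 994.5
  sepia-eyed: 1326 × 1/4 = 331.5
χ² = Σ (O − E)² / E
  red-eyed: (997 − 994.5)² / 994.5 = 0.0063
  sepia-eyed: (329 − 331.5)² / 331.5 = 0.0189
χ² = 0.0063 + 0.0189 = 0.0252 ≈ 0.025
Degrees of freedom = 2 − 1 = 1; critical value at α = 0.05 is 3.841.
Since 0.025 < 3.841, we fail to reject the null hypothesis — the data are consistent with the 3:1 ratio.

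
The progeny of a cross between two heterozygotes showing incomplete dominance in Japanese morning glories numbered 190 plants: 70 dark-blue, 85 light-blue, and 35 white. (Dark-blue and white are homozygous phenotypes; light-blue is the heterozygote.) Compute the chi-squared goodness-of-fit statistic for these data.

15.000

With incomplete dominance, a heterozygote × heterozygote cross gives a 1:2:1 phenotypic ratio.
Under the 1:2:1 hypothesis (Σ ratio = 4, N = 190):
  dark-blue: 190 × 1/4 = 47.5
  light-blue: 190 × 2/4 = 95
  white: 190 × 1/4 = 47.5
χ² = Σ (O − E)² / E
  dark-blue: (70 − 47.5)² / 47.5 = 10.6579
  light-blue: (85 − 95)² / 95 = 1.0526
  white: (35 − 47.5)² / 47.5 = 3.2895
χ² = 10.6579 + 1.0526 + 3.2895 = 15.000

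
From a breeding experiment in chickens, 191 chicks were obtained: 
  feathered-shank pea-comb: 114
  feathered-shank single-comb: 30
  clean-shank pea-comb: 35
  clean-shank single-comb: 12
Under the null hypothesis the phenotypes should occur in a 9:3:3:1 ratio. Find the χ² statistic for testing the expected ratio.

Expected counts for N = 191 under a 9:3:3:1 ratio (total parts = 16):
  feathered-shank pea-comb: 191 × 9/16 = 107.4375
  feathered-shank single-comb: 191 × 3/16 = 35.8125
  clean-shank pea-comb: 191 × 3/16 = 35.8125
  clean-shank single-comb: 191 × 1/16 = 11.9375
χ² = Σ (O − E)² / E
  feathered-shank pea-comb: (114 − 107.4375)² / 107.4375 = 0.4009
  feathered-shank single-comb: (30 − 35.8125)² / 35.8125 = 0.9434
  clean-shank pea-comb: (35 − 35.8125)² / 35.8125 = 0.0184
  clean-shank single-comb: (12 − 11.9375)² / 11.9375 = 0.0003
χ² = 0.4009 + 0.9434 + 0.0184 + 0.0003 = 1.363

1.363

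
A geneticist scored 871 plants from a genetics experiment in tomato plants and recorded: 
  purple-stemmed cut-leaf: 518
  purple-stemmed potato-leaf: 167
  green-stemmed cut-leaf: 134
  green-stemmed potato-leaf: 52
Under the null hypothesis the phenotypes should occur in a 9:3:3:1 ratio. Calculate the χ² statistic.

Total ratio parts = 16. Expected numbers out of 871:
  purple-stemmed cut-leaf: 871 × 9/16 = 489.9375
  purple-stemmed potato-leaf: 871 × 3/16 = 163.3125
  green-stemmed cut-leaf: 871 × 3/16 = 163.3125
  green-stemmed potato-leaf: 871 × 1/16 = 54.4375
χ² = Σ (O − E)² / E
  purple-stemmed cut-leaf: (518 − 489.9375)² / 489.9375 = 1.6074
  purple-stemmed potato-leaf: (167 − 163.3125)² / 163.3125 = 0.0833
  green-stemmed cut-leaf: (134 − 163.3125)² / 163.3125 = 5.2612
  green-stemmed potato-leaf: (52 − 54.4375)² / 54.4375 = 0.1091
χ² = 1.6074 + 0.0833 + 5.2612 + 0.1091 = 7.061

7.061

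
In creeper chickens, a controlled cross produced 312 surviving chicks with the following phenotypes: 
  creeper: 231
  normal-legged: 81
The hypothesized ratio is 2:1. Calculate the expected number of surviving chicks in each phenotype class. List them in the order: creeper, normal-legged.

208, 104

The 2:1 ratio has 3 parts, so with N = 312 the expected counts are:
  creeper: 312 × 2/3 = 208
  normal-legged: 312 × 1/3 = 104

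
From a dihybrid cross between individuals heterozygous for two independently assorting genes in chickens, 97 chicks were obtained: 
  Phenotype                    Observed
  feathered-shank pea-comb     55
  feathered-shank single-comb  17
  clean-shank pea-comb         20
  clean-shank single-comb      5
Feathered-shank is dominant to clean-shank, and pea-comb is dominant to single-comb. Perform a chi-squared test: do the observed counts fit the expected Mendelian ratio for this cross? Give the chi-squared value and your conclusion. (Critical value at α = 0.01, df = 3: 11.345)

A dihybrid F₂ with independent assortment and complete dominance at both loci gives a 9:3:3:1 phenotypic ratio.
Expected counts for N = 97 under a 9:3:3:1 ratio (total parts = 16):
  feathered-shank pea-comb: 97 × 9/16 = 54.5625
  feathered-shank single-comb: 97 × 3/16 = 18.1875
  clean-shank pea-comb: 97 × 3/16 = 18.1875
  clean-shank single-comb: 97 × 1/16 = 6.0625
χ² = Σ (O − E)² / E
  feathered-shank pea-comb: (55 − 54.5625)² / 54.5625 = 0.0035
  feathered-shank single-comb: (17 − 18.1875)² / 18.1875 = 0.0775
  clean-shank pea-comb: (20 − 18.1875)² / 18.1875 = 0.1806
  clean-shank single-comb: (5 − 6.0625)² / 6.0625 = 0.1862
χ² = 0.0035 + 0.0775 + 0.1806 + 0.1862 = 0.4478 ≈ 0.448
Degrees of freedom = 4 − 1 = 3; critical value at α = 0.01 is 11.345.
Since 0.448 < 11.345, we fail to reject the null hypothesis — the data are consistent with the 9:3:3:1 ratio.

0.448; consistent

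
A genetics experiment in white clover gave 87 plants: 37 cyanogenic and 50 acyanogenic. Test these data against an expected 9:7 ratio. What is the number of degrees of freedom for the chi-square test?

A goodness-of-fit test with 2 phenotype classes has df = 2 − 1 = 1.

1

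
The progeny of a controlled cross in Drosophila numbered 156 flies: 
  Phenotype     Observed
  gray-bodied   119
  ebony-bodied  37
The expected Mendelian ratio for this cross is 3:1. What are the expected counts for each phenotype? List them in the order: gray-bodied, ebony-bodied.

117, 39

Under the 3:1 hypothesis (Σ ratio = 4, N = 156):
  gray-bodied: 156 × 3/4 = 117
  ebony-bodied: 156 × 1/4 = 39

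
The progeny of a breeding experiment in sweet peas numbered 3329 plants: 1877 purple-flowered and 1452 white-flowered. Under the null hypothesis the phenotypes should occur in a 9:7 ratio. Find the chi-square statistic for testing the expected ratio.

Under the 9:7 hypothesis (Σ ratio = 16, N = 3329):
  purple-flowered: 3329 × 9/16 = 1872.5625
  white-flowered: 3329 × 7/16 = 1456.4375
χ² = Σ (O − E)² / E
  purple-flowered: (1877 − 1872.5625)² / 1872.5625 = 0.0105
  white-flowered: (1452 − 1456.4375)² / 1456.4375 = 0.0135
χ² = 0.0105 + 0.0135 = 0.024

0.024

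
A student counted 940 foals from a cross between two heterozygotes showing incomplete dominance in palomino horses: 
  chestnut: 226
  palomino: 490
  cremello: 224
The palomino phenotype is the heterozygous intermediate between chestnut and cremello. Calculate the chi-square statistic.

1.711

With incomplete dominance, a heterozygote × heterozygote cross gives a 1:2:1 phenotypic ratio.
Total ratio parts = 4. Expected numbers out of 940:
  chestnut: 940 × 1/4 = 235
  palomino: 940 × 2/4 = 470
  cremello: 940 × 1/4 = 235
χ² = Σ (O − E)² / E
  chestnut: (226 − 235)² / 235 = 0.3447
  palomino: (490 − 470)² / 470 = 0.8511
  cremello: (224 − 235)² / 235 = 0.5149
χ² = 0.3447 + 0.8511 + 0.5149 = 1.7107 ≈ 1.711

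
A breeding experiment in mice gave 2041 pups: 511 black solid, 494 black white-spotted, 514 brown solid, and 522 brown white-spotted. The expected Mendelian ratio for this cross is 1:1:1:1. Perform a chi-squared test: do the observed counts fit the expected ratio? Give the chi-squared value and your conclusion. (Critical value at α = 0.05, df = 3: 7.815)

The 1:1:1:1 ratio has 4 parts, so with N = 2041 the expected counts are:
  black solid: 2041 × 1/4 = 510.25
  black white-spotted: 2041 × 1/4 = 510.25
  brown solid: 2041 × 1/4 = 510.25
  brown white-spotted: 2041 × 1/4 = 510.25
χ² = Σ (O − E)² / E
  black solid: (511 − 510.25)² / 510.25 = 0.0011
  black white-spotted: (494 − 510.25)² / 510.25 = 0.5175
  brown solid: (514 − 510.25)² / 510.25 = 0.0276
  brown white-spotted: (522 − 510.25)² / 510.25 = 0.2706
χ² = 0.0011 + 0.5175 + 0.0276 + 0.2706 = 0.8168 ≈ 0.817
Degrees of freedom = 4 − 1 = 3; critical value at α = 0.05 is 7.815.
Since 0.817 < 7.815, we fail to reject the null hypothesis — the data are consistent with the 1:1:1:1 ratio.

0.817; consistent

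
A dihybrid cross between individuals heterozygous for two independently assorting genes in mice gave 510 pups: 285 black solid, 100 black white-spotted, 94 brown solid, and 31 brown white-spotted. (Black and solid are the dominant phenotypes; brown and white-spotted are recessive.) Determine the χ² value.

0.264

A dihybrid F₂ with independent assortment and complete dominance at both loci gives a 9:3:3:1 phenotypic ratio.
Total ratio parts = 16. Expected numbers out of 510:
  black solid: 510 × 9/16 = 286.875
  black white-spotted: 510 × 3/16 = 95.625
  brown solid: 510 × 3/16 = 95.625
  brown white-spotted: 510 × 1/16 = 31.875
χ² = Σ (O − E)² / E
  black solid: (285 − 286.875)² / 286.875 = 0.0123
  black white-spotted: (100 − 95.625)² / 95.625 = 0.2002
  brown solid: (94 − 95.625)² / 95.625 = 0.0276
  brown white-spotted: (31 − 31.875)² / 31.875 = 0.0240
χ² = 0.0123 + 0.2002 + 0.0276 + 0.0240 = 0.2641 ≈ 0.264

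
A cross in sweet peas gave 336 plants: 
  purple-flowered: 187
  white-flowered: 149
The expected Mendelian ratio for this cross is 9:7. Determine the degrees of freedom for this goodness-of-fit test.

A goodness-of-fit test with 2 phenotype classes has df = 2 − 1 = 1.

1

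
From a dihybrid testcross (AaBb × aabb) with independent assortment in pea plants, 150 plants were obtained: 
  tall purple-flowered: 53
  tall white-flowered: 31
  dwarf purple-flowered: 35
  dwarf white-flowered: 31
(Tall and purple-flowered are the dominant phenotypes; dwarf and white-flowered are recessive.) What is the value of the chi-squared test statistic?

A dihybrid testcross with independent assortment gives a 1:1:1:1 ratio.
The 1:1:1:1 ratio has 4 parts, so with N = 150 the expected counts are:
  tall purple-flowered: 150 × 1/4 = 37.5
  tall white-flowered: 150 × 1/4 = 37.5
  dwarf purple-flowered: 150 × 1/4 = 37.5
  dwarf white-flowered: 150 × 1/4 = 37.5
χ² = Σ (O − E)² / E
  tall purple-flowered: (53 − 37.5)² / 37.5 = 6.4067
  tall white-flowered: (31 − 37.5)² / 37.5 = 1.1267
  dwarf purple-flowered: (35 − 37.5)² / 37.5 = 0.1667
  dwarf white-flowered: (31 − 37.5)² / 37.5 = 1.1267
χ² = 6.4067 + 1.1267 + 0.1667 + 1.1267 = 8.8268 ≈ 8.827

8.827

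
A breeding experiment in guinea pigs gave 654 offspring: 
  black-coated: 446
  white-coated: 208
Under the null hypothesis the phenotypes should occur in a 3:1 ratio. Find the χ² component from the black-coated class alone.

4.037

The 3:1 ratio has 4 parts, so with N = 654 the expected counts are:
  black-coated: 654 × 3/4 = 490.5
  white-coated: 654 × 1/4 = 163.5
Contribution of black-coated: (446 − 490.5)² / 490.5 = 4.0372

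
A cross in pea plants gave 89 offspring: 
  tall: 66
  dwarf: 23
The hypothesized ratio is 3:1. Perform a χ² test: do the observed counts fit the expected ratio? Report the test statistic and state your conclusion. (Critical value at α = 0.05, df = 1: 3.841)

0.034; consistent

Total ratio parts = 4. Expected numbers out of 89:
  tall: 89 × 3/4 = 66.75
  dwarf: 89 × 1/4 = 22.25
χ² = Σ (O − E)² / E
  tall: (66 − 66.75)² / 66.75 = 0.0084
  dwarf: (23 − 22.25)² / 22.25 = 0.0253
χ² = 0.0084 + 0.0253 = 0.0337 ≈ 0.034
Degrees of freedom = 2 − 1 = 1; critical value at α = 0.05 is 3.841.
Since 0.034 < 3.841, we fail to reject the null hypothesis — the data are consistent with the 3:1 ratio.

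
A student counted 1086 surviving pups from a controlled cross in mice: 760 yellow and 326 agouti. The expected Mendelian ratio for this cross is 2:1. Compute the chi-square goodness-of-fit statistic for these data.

Expected counts for N = 1086 under a 2:1 ratio (total parts = 3):
  yellow: 1086 × 2/3 = 724
  agouti: 1086 × 1/3 = 362
χ² = Σ (O − E)² / E
  yellow: (760 − 724)² / 724 = 1.7901
  agouti: (326 − 362)² / 362 = 3.5801
χ² = 1.7901 + 3.5801 = 5.3702 ≈ 5.370

5.370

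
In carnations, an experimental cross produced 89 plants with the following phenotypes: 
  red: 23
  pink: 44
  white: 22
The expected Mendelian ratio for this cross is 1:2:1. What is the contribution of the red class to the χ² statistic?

Under the 1:2:1 hypothesis (Σ ratio = 4, N = 89):
  red: 89 × 1/4 = 22.25
  pink: 89 × 2/4 = 44.5
  white: 89 × 1/4 = 22.25
Contribution of red: (23 − 22.25)² / 22.25 = 0.0253

0.025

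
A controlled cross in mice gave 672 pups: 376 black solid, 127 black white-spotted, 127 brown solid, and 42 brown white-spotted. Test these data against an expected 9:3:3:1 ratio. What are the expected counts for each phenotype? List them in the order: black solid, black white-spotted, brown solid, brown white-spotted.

378, 126, 126, 42

Under the 9:3:3:1 hypothesis (Σ ratio = 16, N = 672):
  black solid: 672 × 9/16 = 378
  black white-spotted: 672 × 3/16 = 126
  brown solid: 672 × 3/16 = 126
  brown white-spotted: 672 × 1/16 = 42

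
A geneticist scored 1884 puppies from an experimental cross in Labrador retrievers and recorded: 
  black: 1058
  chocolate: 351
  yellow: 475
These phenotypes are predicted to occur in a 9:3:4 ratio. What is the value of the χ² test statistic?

The 9:3:4 ratio has 16 parts, so with N = 1884 the expected counts are:
  black: 1884 × 9/16 = 1059.75
  chocolate: 1884 × 3/16 = 353.25
  yellow: 1884 × 4/16 = 471
χ² = Σ (O − E)² / E
  black: (1058 − 1059.75)² / 1059.75 = 0.0029
  chocolate: (351 − 353.25)² / 353.25 = 0.0143
  yellow: (475 − 471)² / 471 = 0.0340
χ² = 0.0029 + 0.0143 + 0.0340 = 0.0512 ≈ 0.051

0.051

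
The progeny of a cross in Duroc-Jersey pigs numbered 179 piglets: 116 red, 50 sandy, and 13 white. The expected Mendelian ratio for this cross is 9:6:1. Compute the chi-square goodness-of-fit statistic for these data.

6.991

Total ratio parts = 16. Expected numbers out of 179:
  red: 179 × 9/16 = 100.6875
  sandy: 179 × 6/16 = 67.125
  white: 179 × 1/16 = 11.1875
χ² = Σ (O − E)² / E
  red: (116 − 100.6875)² / 100.6875 = 2.3287
  sandy: (50 − 67.125)² / 67.125 = 4.3689
  white: (13 − 11.1875)² / 11.1875 = 0.2936
χ² = 2.3287 + 4.3689 + 0.2936 = 6.9912 ≈ 6.991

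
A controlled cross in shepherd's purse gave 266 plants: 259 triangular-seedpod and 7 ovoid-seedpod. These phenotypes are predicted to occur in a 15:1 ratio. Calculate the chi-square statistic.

5.944

Under the 15:1 hypothesis (Σ ratio = 16, N = 266):
  triangular-seedpod: 266 × 15/16 = 249.375
  ovoid-seedpod: 266 × 1/16 = 16.625
χ² = Σ (O − E)² / E
  triangular-seedpod: (259 − 249.375)² / 249.375 = 0.3715
  ovoid-seedpod: (7 − 16.625)² / 16.625 = 5.5724
χ² = 0.3715 + 5.5724 = 5.9439 ≈ 5.944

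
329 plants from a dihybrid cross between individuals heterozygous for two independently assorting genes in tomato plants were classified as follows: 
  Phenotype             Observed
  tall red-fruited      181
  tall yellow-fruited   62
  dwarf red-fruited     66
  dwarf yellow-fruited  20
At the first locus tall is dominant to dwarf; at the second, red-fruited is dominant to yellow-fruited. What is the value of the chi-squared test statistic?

A dihybrid F₂ with independent assortment and complete dominance at both loci gives a 9:3:3:1 phenotypic ratio.
Expected counts for N = 329 under a 9:3:3:1 ratio (total parts = 16):
  tall red-fruited: 329 × 9/16 = 185.0625
  tall yellow-fruited: 329 × 3/16 = 61.6875
  dwarf red-fruited: 329 × 3/16 = 61.6875
  dwarf yellow-fruited: 329 × 1/16 = 20.5625
χ² = Σ (O − E)² / E
  tall red-fruited: (181 − 185.0625)² / 185.0625 = 0.0892
  tall yellow-fruited: (62 − 61.6875)² / 61.6875 = 0.0016
  dwarf red-fruited: (66 − 61.6875)² / 61.6875 = 0.3015
  dwarf yellow-fruited: (20 − 20.5625)² / 20.5625 = 0.0154
χ² = 0.0892 + 0.0016 + 0.3015 + 0.0154 = 0.4077 ≈ 0.408

0.408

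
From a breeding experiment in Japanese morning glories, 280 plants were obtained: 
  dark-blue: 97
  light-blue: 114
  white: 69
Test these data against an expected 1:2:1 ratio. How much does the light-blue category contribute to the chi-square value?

4.829

The 1:2:1 ratio has 4 parts, so with N = 280 the expected counts are:
  dark-blue: 280 × 1/4 = 70
  light-blue: 280 × 2/4 = 140
  white: 280 × 1/4 = 70
Contribution of light-blue: (114 − 140)² / 140 = 4.8286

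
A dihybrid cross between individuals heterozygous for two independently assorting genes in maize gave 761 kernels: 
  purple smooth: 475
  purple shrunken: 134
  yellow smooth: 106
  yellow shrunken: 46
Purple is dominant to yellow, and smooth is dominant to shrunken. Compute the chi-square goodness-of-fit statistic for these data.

15.160

A dihybrid F₂ with independent assortment and complete dominance at both loci gives a 9:3:3:1 phenotypic ratio.
Expected counts for N = 761 under a 9:3:3:1 ratio (total parts = 16):
  purple smooth: 761 × 9/16 = 428.0625
  purple shrunken: 761 × 3/16 = 142.6875
  yellow smooth: 761 × 3/16 = 142.6875
  yellow shrunken: 761 × 1/16 = 47.5625
χ² = Σ (O − E)² / E
  purple smooth: (475 − 428.0625)² / 428.0625 = 5.1467
  purple shrunken: (134 − 142.6875)² / 142.6875 = 0.5289
  yellow smooth: (106 − 142.6875)² / 142.6875 = 9.4330
  yellow shrunken: (46 − 47.5625)² / 47.5625 = 0.0513
χ² = 5.1467 + 0.5289 + 9.4330 + 0.0513 = 15.1599 ≈ 15.160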